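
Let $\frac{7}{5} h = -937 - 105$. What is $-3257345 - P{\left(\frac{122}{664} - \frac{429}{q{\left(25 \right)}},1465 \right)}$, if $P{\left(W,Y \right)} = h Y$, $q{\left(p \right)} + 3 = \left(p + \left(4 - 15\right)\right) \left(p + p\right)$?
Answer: $- \frac{15168765}{7} \approx -2.167 \cdot 10^{6}$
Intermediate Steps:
$q{\left(p \right)} = -3 + 2 p \left(-11 + p\right)$ ($q{\left(p \right)} = -3 + \left(p + \left(4 - 15\right)\right) \left(p + p\right) = -3 + \left(p + \left(4 - 15\right)\right) 2 p = -3 + \left(p - 11\right) 2 p = -3 + \left(-11 + p\right) 2 p = -3 + 2 p \left(-11 + p\right)$)
$h = - \frac{5210}{7}$ ($h = \frac{5 \left(-937 - 105\right)}{7} = \frac{5}{7} \left(-1042\right) = - \frac{5210}{7} \approx -744.29$)
$P{\left(W,Y \right)} = - \frac{5210 Y}{7}$
$-3257345 - P{\left(\frac{122}{664} - \frac{429}{q{\left(25 \right)}},1465 \right)} = -3257345 - \left(- \frac{5210}{7}\right) 1465 = -3257345 - - \frac{7632650}{7} = -3257345 + \frac{7632650}{7} = - \frac{15168765}{7}$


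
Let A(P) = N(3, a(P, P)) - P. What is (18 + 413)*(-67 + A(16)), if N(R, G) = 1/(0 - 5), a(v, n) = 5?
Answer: -179296/5 ≈ -35859.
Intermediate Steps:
N(R, G) = -⅕ (N(R, G) = 1/(-5) = -⅕)
A(P) = -⅕ - P
(18 + 413)*(-67 + A(16)) = (18 + 413)*(-67 + (-⅕ - 1*16)) = 431*(-67 + (-⅕ - 16)) = 431*(-67 - 81/5) = 431*(-416/5) = -179296/5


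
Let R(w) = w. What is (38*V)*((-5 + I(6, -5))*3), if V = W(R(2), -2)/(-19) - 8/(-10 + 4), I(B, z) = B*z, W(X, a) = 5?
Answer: -4270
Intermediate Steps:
V = 61/57 (V = 5/(-19) - 8/(-10 + 4) = 5*(-1/19) - 8/(-6) = -5/19 - 8*(-⅙) = -5/19 + 4/3 = 61/57 ≈ 1.0702)
(38*V)*((-5 + I(6, -5))*3) = (38*(61/57))*((-5 + 6*(-5))*3) = 122*((-5 - 30)*3)/3 = 122*(-35*3)/3 = (122/3)*(-105) = -4270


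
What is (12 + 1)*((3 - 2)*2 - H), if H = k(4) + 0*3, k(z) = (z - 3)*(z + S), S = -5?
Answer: 39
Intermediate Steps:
k(z) = (-5 + z)*(-3 + z) (k(z) = (z - 3)*(z - 5) = (-3 + z)*(-5 + z) = (-5 + z)*(-3 + z))
H = -1 (H = (15 + 4² - 8*4) + 0*3 = (15 + 16 - 32) + 0 = -1 + 0 = -1)
(12 + 1)*((3 - 2)*2 - H) = (12 + 1)*((3 - 2)*2 - 1*(-1)) = 13*(1*2 + 1) = 13*(2 + 1) = 13*3 = 39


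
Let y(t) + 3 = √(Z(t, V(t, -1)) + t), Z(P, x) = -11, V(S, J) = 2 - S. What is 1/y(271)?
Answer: 3/251 + 2*√65/251 ≈ 0.076193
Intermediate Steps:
y(t) = -3 + √(-11 + t)
1/y(271) = 1/(-3 + √(-11 + 271)) = 1/(-3 + √260) = 1/(-3 + 2*√65)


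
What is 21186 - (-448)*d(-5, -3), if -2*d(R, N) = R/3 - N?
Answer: 62662/3 ≈ 20887.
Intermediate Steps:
d(R, N) = N/2 - R/6 (d(R, N) = -(R/3 - N)/2 = -(-N + R/3)/2 = N/2 - R/6)
21186 - (-448)*d(-5, -3) = 21186 - (-448)*((½)*(-3) - ⅙*(-5)) = 21186 - (-448)*(-3/2 + ⅚) = 21186 - (-448)*(-2)/3 = 21186 - 1*896/3 = 21186 - 896/3 = 62662/3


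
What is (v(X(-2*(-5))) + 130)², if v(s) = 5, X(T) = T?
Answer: 18225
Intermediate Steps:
(v(X(-2*(-5))) + 130)² = (5 + 130)² = 135² = 18225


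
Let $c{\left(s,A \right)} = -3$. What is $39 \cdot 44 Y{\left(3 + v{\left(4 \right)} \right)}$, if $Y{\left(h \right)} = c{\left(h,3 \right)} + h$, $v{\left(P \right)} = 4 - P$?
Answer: $0$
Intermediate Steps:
$Y{\left(h \right)} = -3 + h$
$39 \cdot 44 Y{\left(3 + v{\left(4 \right)} \right)} = 39 \cdot 44 \left(-3 + \left(3 + \left(4 - 4\right)\right)\right) = 1716 \left(-3 + \left(3 + \left(4 - 4\right)\right)\right) = 1716 \left(-3 + \left(3 + 0\right)\right) = 1716 \left(-3 + 3\right) = 1716 \cdot 0 = 0$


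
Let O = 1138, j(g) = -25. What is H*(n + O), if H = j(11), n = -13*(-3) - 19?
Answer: -28950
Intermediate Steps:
n = 20 (n = 39 - 19 = 20)
H = -25
H*(n + O) = -25*(20 + 1138) = -25*1158 = -28950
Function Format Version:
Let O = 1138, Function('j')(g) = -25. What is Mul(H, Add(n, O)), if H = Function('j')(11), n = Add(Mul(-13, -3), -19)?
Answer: -28950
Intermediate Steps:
n = 20 (n = Add(39, -19) = 20)
H = -25
Mul(H, Add(n, O)) = Mul(-25, Add(20, 1138)) = Mul(-25, 1158) = -28950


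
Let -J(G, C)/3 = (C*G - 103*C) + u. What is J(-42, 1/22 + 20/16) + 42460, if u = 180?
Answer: 1869275/44 ≈ 42484.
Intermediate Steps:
J(G, C) = -540 + 309*C - 3*C*G (J(G, C) = -3*((C*G - 103*C) + 180) = -3*((-103*C + C*G) + 180) = -3*(180 - 103*C + C*G) = -540 + 309*C - 3*C*G)
J(-42, 1/22 + 20/16) + 42460 = (-540 + 309*(1/22 + 20/16) - 3*(1/22 + 20/16)*(-42)) + 42460 = (-540 + 309*(1*(1/22) + 20*(1/16)) - 3*(1*(1/22) + 20*(1/16))*(-42)) + 42460 = (-540 + 309*(1/22 + 5/4) - 3*(1/22 + 5/4)*(-42)) + 42460 = (-540 + 309*(57/44) - 3*57/44*(-42)) + 42460 = (-540 + 17613/44 + 3591/22) + 42460 = 1035/44 + 42460 = 1869275/44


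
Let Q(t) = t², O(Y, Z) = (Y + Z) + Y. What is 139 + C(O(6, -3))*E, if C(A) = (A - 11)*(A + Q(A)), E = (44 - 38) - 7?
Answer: 319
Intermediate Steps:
O(Y, Z) = Z + 2*Y
E = -1 (E = 6 - 7 = -1)
C(A) = (-11 + A)*(A + A²) (C(A) = (A - 11)*(A + A²) = (-11 + A)*(A + A²))
139 + C(O(6, -3))*E = 139 + ((-3 + 2*6)*(-11 + (-3 + 2*6)² - 10*(-3 + 2*6)))*(-1) = 139 + ((-3 + 12)*(-11 + (-3 + 12)² - 10*(-3 + 12)))*(-1) = 139 + (9*(-11 + 9² - 10*9))*(-1) = 139 + (9*(-11 + 81 - 90))*(-1) = 139 + (9*(-20))*(-1) = 139 - 180*(-1) = 139 + 180 = 319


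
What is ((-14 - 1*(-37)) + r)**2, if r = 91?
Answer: 12996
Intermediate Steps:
((-14 - 1*(-37)) + r)**2 = ((-14 - 1*(-37)) + 91)**2 = ((-14 + 37) + 91)**2 = (23 + 91)**2 = 114**2 = 12996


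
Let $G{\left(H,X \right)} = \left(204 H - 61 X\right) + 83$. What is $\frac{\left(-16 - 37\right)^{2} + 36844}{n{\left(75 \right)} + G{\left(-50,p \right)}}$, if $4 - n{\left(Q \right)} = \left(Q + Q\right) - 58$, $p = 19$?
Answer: $- \frac{39653}{11364} \approx -3.4894$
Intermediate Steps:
$n{\left(Q \right)} = 62 - 2 Q$ ($n{\left(Q \right)} = 4 - \left(\left(Q + Q\right) - 58\right) = 4 - \left(2 Q - 58\right) = 4 - \left(-58 + 2 Q\right) = 62 - 2 Q$)
$G{\left(H,X \right)} = 83 - 61 X + 204 H$ ($G{\left(H,X \right)} = \left(- 61 X + 204 H\right) + 83 = 83 - 61 X + 204 H$)
$\frac{\left(-16 - 37\right)^{2} + 36844}{n{\left(75 \right)} + G{\left(-50,p \right)}} = \frac{\left(-16 - 37\right)^{2} + 36844}{\left(62 - 150\right) + \left(83 - 1159 + 204 \left(-50\right)\right)} = \frac{\left(-53\right)^{2} + 36844}{\left(62 - 150\right) - 11276} = \frac{2809 + 36844}{-88 - 11276} = \frac{39653}{-11364} = 39653 \left(- \frac{1}{11364}\right) = - \frac{39653}{11364}$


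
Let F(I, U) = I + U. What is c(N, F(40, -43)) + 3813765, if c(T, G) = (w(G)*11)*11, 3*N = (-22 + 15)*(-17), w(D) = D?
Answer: 3813402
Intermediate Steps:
N = 119/3 (N = ((-22 + 15)*(-17))/3 = (-7*(-17))/3 = (⅓)*119 = 119/3 ≈ 39.667)
c(T, G) = 121*G (c(T, G) = (G*11)*11 = (11*G)*11 = 121*G)
c(N, F(40, -43)) + 3813765 = 121*(40 - 43) + 3813765 = 121*(-3) + 3813765 = -363 + 3813765 = 3813402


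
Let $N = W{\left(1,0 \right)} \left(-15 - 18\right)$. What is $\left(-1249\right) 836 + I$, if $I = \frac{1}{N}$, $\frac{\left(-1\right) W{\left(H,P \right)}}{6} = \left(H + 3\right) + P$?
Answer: $- \frac{826977887}{792} \approx -1.0442 \cdot 10^{6}$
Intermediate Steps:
$W{\left(H,P \right)} = -18 - 6 H - 6 P$ ($W{\left(H,P \right)} = - 6 \left(\left(H + 3\right) + P\right) = - 6 \left(\left(3 + H\right) + P\right) = - 6 \left(3 + H + P\right) = -18 - 6 H - 6 P$)
$N = 792$ ($N = \left(-18 - 6 - 0\right) \left(-15 - 18\right) = \left(-18 - 6 + 0\right) \left(-15 - 18\right) = - 24 \left(-15 - 18\right) = \left(-24\right) \left(-33\right) = 792$)
$I = \frac{1}{792} \approx 0.0012626$
$\left(-1249\right) 836 + I = \left(-1249\right) 836 + \frac{1}{792} = -1044164 + \frac{1}{792} = - \frac{826977887}{792}$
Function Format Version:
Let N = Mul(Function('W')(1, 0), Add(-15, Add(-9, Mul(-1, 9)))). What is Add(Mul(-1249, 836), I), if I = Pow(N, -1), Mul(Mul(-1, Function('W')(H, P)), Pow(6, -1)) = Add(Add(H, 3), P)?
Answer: Rational(-826977887, 792) ≈ -1.0442e+6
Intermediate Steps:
Function('W')(H, P) = Add(-18, Mul(-6, H), Mul(-6, P)) (Function('W')(H, P) = Mul(-6, Add(Add(H, 3), P)) = Mul(-6, Add(Add(3, H), P)) = Mul(-6, Add(3, H, P)) = Add(-18, Mul(-6, H), Mul(-6, P)))
N = 792 (N = Mul(Add(-18, Mul(-6, 1), Mul(-6, 0)), Add(-15, Add(-9, Mul(-1, 9)))) = Mul(Add(-18, -6, 0), Add(-15, Add(-9, -9))) = Mul(-24, Add(-15, -18)) = Mul(-24, -33) = 792)
I = Rational(1, 792) (I = Pow(792, -1) = Rational(1, 792) ≈ 0.0012626)
Add(Mul(-1249, 836), I) = Add(Mul(-1249, 836), Rational(1, 792)) = Add(-1044164, Rational(1, 792)) = Rational(-826977887, 792)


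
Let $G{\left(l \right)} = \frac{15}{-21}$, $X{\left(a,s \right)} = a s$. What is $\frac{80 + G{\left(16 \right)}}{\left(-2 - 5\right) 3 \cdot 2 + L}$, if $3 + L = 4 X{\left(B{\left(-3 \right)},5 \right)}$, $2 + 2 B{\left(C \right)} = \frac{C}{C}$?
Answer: $- \frac{111}{77} \approx -1.4416$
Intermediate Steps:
$B{\left(C \right)} = - \frac{1}{2}$ ($B{\left(C \right)} = -1 + \frac{C \frac{1}{C}}{2} = -1 + \frac{1}{2} \cdot 1 = -1 + \frac{1}{2} = - \frac{1}{2}$)
$G{\left(l \right)} = - \frac{5}{7}$ ($G{\left(l \right)} = 15 \left(- \frac{1}{21}\right) = - \frac{5}{7}$)
$L = -13$ ($L = -3 + 4 \left(\left(- \frac{1}{2}\right) 5\right) = -3 + 4 \left(- \frac{5}{2}\right) = -3 - 10 = -13$)
$\frac{80 + G{\left(16 \right)}}{\left(-2 - 5\right) 3 \cdot 2 + L} = \frac{80 - \frac{5}{7}}{\left(-2 - 5\right) 3 \cdot 2 - 13} = \frac{555}{7 \left(\left(-7\right) 3 \cdot 2 - 13\right)} = \frac{555}{7 \left(\left(-21\right) 2 - 13\right)} = \frac{555}{7 \left(-42 - 13\right)} = \frac{555}{7 \left(-55\right)} = \frac{555}{7} \left(- \frac{1}{55}\right) = - \frac{111}{77}$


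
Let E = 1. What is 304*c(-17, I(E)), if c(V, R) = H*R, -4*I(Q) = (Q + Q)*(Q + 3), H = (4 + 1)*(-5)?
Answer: 15200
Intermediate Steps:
H = -25 (H = 5*(-5) = -25)
I(Q) = -Q*(3 + Q)/2 (I(Q) = -(Q + Q)*(Q + 3)/4 = -2*Q*(3 + Q)/4 = -Q*(3 + Q)/2)
c(V, R) = -25*R
304*c(-17, I(E)) = 304*(-(-25)*(3 + 1)/2) = 304*(-(-25)*4/2) = 304*(-25*(-2)) = 304*50 = 15200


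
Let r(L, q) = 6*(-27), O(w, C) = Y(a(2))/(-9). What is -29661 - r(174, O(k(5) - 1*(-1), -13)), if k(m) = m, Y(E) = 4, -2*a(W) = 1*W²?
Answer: -29499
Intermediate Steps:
a(W) = -W²/2
O(w, C) = -4/9 (O(w, C) = 4/(-9) = 4*(-⅑) = -4/9)
r(L, q) = -162
-29661 - r(174, O(k(5) - 1*(-1), -13)) = -29661 - 1*(-162) = -29661 + 162 = -29499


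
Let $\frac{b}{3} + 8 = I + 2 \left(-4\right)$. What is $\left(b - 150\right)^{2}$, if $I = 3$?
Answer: $35721$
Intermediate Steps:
$b = -39$ ($b = -24 + 3 \left(3 + 2 \left(-4\right)\right) = -24 + 3 \left(3 - 8\right) = -24 + 3 \left(-5\right) = -24 - 15 = -39$)
$\left(b - 150\right)^{2} = \left(-39 - 150\right)^{2} = \left(-189\right)^{2} = 35721$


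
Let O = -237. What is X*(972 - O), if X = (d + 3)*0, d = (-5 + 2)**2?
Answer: 0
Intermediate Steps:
d = 9 (d = (-3)**2 = 9)
X = 0 (X = (9 + 3)*0 = 12*0 = 0)
X*(972 - O) = 0*(972 - 1*(-237)) = 0*(972 + 237) = 0*1209 = 0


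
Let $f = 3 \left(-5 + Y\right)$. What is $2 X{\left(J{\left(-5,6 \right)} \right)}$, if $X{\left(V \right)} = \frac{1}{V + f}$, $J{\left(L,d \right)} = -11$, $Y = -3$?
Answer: $- \frac{2}{35} \approx -0.057143$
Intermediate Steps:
$f = -24$ ($f = 3 \left(-5 - 3\right) = 3 \left(-8\right) = -24$)
$X{\left(V \right)} = \frac{1}{-24 + V}$ ($X{\left(V \right)} = \frac{1}{V - 24} = \frac{1}{-24 + V}$)
$2 X{\left(J{\left(-5,6 \right)} \right)} = \frac{2}{-24 - 11} = \frac{2}{-35} = 2 \left(- \frac{1}{35}\right) = - \frac{2}{35}$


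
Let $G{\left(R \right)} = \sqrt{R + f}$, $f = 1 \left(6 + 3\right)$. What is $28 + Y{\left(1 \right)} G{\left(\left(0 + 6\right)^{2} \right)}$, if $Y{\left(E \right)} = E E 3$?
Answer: $28 + 9 \sqrt{5} \approx 48.125$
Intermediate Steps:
$Y{\left(E \right)} = 3 E^{2}$ ($Y{\left(E \right)} = E^{2} \cdot 3 = 3 E^{2}$)
$f = 9$ ($f = 1 \cdot 9 = 9$)
$G{\left(R \right)} = \sqrt{9 + R}$ ($G{\left(R \right)} = \sqrt{R + 9} = \sqrt{9 + R}$)
$28 + Y{\left(1 \right)} G{\left(\left(0 + 6\right)^{2} \right)} = 28 + 3 \cdot 1^{2} \sqrt{9 + \left(0 + 6\right)^{2}} = 28 + 3 \cdot 1 \sqrt{9 + 6^{2}} = 28 + 3 \sqrt{9 + 36} = 28 + 3 \sqrt{45} = 28 + 3 \cdot 3 \sqrt{5} = 28 + 9 \sqrt{5}$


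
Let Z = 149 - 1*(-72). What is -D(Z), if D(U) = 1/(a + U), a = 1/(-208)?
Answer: -208/45967 ≈ -0.0045250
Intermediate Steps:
a = -1/208 ≈ -0.0048077
Z = 221 (Z = 149 + 72 = 221)
D(U) = 1/(-1/208 + U)
-D(Z) = -208/(-1 + 208*221) = -208/(-1 + 45968) = -208/45967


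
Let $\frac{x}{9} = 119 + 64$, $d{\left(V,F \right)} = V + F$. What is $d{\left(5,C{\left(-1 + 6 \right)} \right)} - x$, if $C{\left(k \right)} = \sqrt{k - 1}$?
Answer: $-1640$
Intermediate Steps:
$C{\left(k \right)} = \sqrt{-1 + k}$
$d{\left(V,F \right)} = F + V$
$x = 1647$ ($x = 9 \left(119 + 64\right) = 9 \cdot 183 = 1647$)
$d{\left(5,C{\left(-1 + 6 \right)} \right)} - x = \left(\sqrt{-1 + \left(-1 + 6\right)} + 5\right) - 1647 = \left(\sqrt{-1 + 5} + 5\right) - 1647 = \left(\sqrt{4} + 5\right) - 1647 = \left(2 + 5\right) - 1647 = 7 - 1647 = -1640$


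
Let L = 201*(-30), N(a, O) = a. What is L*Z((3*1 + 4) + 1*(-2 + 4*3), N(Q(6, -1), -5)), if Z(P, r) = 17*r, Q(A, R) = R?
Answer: 102510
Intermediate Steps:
L = -6030
L*Z((3*1 + 4) + 1*(-2 + 4*3), N(Q(6, -1), -5)) = -102510*(-1) = -6030*(-17) = 102510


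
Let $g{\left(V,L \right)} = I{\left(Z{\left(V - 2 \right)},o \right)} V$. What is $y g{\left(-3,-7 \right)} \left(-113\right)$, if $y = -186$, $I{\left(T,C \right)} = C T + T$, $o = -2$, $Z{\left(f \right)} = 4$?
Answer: $252216$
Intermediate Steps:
$I{\left(T,C \right)} = T + C T$
$g{\left(V,L \right)} = - 4 V$ ($g{\left(V,L \right)} = 4 \left(1 - 2\right) V = 4 \left(-1\right) V = - 4 V$)
$y g{\left(-3,-7 \right)} \left(-113\right) = - 186 \left(\left(-4\right) \left(-3\right)\right) \left(-113\right) = \left(-186\right) 12 \left(-113\right) = \left(-2232\right) \left(-113\right) = 252216$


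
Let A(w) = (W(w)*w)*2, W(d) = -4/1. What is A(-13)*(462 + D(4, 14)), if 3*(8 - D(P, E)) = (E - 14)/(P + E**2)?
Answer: 48880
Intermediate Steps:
W(d) = -4 (W(d) = -4*1 = -4)
D(P, E) = 8 - (-14 + E)/(3*(P + E**2)) (D(P, E) = 8 - (E - 14)/(3*(P + E**2)) = 8 - (-14 + E)/(3*(P + E**2)))
A(w) = -8*w (A(w) = -4*w*2 = -8*w)
A(-13)*(462 + D(4, 14)) = (-8*(-13))*(462 + (14 - 1*14 + 24*4 + 24*14**2)/(3*(4 + 14**2))) = 104*(462 + (14 - 14 + 96 + 24*196)/(3*(4 + 196))) = 104*(462 + (1/3)*(14 - 14 + 96 + 4704)/200) = 104*(462 + (1/3)*(1/200)*4800) = 104*(462 + 8) = 104*470 = 48880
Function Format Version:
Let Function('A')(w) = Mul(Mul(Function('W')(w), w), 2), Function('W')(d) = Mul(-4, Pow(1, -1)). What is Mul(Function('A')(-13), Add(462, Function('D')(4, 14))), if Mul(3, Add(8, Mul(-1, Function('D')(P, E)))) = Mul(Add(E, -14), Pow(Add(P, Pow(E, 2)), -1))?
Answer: 48880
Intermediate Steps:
Function('W')(d) = -4 (Function('W')(d) = Mul(-4, 1) = -4)
Function('D')(P, E) = Add(8, Mul(Rational(-1, 3), Pow(Add(P, Pow(E, 2)), -1), Add(-14, E))) (Function('D')(P, E) = Add(8, Mul(Rational(-1, 3), Mul(Add(E, -14), Pow(Add(P, Pow(E, 2)), -1)))) = Add(8, Mul(Rational(-1, 3), Mul(Add(-14, E), Pow(Add(P, Pow(E, 2)), -1)))) = Add(8, Mul(Rational(-1, 3), Mul(Pow(Add(P, Pow(E, 2)), -1), Add(-14, E)))) = Add(8, Mul(Rational(-1, 3), Pow(Add(P, Pow(E, 2)), -1), Add(-14, E))))
Function('A')(w) = Mul(-8, w) (Function('A')(w) = Mul(Mul(-4, w), 2) = Mul(-8, w))
Mul(Function('A')(-13), Add(462, Function('D')(4, 14))) = Mul(Mul(-8, -13), Add(462, Mul(Rational(1, 3), Pow(Add(4, Pow(14, 2)), -1), Add(14, Mul(-1, 14), Mul(24, 4), Mul(24, Pow(14, 2)))))) = Mul(104, Add(462, Mul(Rational(1, 3), Pow(Add(4, 196), -1), Add(14, -14, 96, Mul(24, 196))))) = Mul(104, Add(462, Mul(Rational(1, 3), Pow(200, -1), Add(14, -14, 96, 4704)))) = Mul(104, Add(462, Mul(Rational(1, 3), Rational(1, 200), 4800))) = Mul(104, Add(462, 8)) = Mul(104, 470) = 48880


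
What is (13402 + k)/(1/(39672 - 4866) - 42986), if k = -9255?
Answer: -11103114/115090055 ≈ -0.096473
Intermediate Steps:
(13402 + k)/(1/(39672 - 4866) - 42986) = (13402 - 9255)/(1/(39672 - 4866) - 42986) = 4147/(1/34806 - 42986) = 4147/(-1496170715/34806) = 4147*(-34806/1496170715) = -11103114/115090055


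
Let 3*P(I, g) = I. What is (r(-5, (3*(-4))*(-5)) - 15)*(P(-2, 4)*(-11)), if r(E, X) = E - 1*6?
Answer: -572/3 ≈ -190.67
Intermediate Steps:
r(E, X) = -6 + E (r(E, X) = E - 6 = -6 + E)
P(I, g) = I/3
(r(-5, (3*(-4))*(-5)) - 15)*(P(-2, 4)*(-11)) = ((-6 - 5) - 15)*(((⅓)*(-2))*(-11)) = (-11 - 15)*(-⅔*(-11)) = -26*22/3 = -572/3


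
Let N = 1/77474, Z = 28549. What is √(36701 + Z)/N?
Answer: 1162110*√290 ≈ 1.9790e+7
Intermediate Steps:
N = 1/77474 ≈ 1.2908e-5
√(36701 + Z)/N = √(36701 + 28549)/(1/77474) = √65250*77474 = (15*√290)*77474 = 1162110*√290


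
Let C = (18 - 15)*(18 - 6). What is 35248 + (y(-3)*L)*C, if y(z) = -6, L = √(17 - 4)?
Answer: 35248 - 216*√13 ≈ 34469.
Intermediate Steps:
L = √13 ≈ 3.6056
C = 36 (C = 3*12 = 36)
35248 + (y(-3)*L)*C = 35248 - 6*√13*36 = 35248 - 216*√13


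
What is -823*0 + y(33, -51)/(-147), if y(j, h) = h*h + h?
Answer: -850/49 ≈ -17.347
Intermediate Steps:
y(j, h) = h + h² (y(j, h) = h² + h = h + h²)
-823*0 + y(33, -51)/(-147) = -823*0 - 51*(1 - 51)/(-147) = 0 - 51*(-50)*(-1/147) = 0 + 2550*(-1/147) = 0 - 850/49 = -850/49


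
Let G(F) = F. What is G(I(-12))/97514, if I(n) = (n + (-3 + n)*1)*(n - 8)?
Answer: 270/48757 ≈ 0.0055377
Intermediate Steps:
I(n) = (-8 + n)*(-3 + 2*n) (I(n) = (n + (-3 + n))*(-8 + n) = (-3 + 2*n)*(-8 + n) = (-8 + n)*(-3 + 2*n))
G(I(-12))/97514 = (24 - 19*(-12) + 2*(-12)**2)/97514 = (24 + 228 + 2*144)*(1/97514) = (24 + 228 + 288)*(1/97514) = 540*(1/97514) = 270/48757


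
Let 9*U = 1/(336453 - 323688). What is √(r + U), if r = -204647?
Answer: I*√300116263132410/38295 ≈ 452.38*I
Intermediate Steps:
U = 1/114885 (U = 1/(9*(336453 - 323688)) = (⅑)/12765 = (⅑)*(1/12765) = 1/114885 ≈ 8.7044e-6)
√(r + U) = √(-204647 + 1/114885) = √(-23510870594/114885) = I*√300116263132410/38295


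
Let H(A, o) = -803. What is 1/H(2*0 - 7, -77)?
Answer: -1/803 ≈ -0.0012453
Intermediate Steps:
1/H(2*0 - 7, -77) = 1/(-803) = -1/803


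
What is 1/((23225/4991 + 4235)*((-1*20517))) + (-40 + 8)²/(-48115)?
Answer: -12701760698767/596821177631430 ≈ -0.021282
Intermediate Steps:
1/((23225/4991 + 4235)*((-1*20517))) + (-40 + 8)²/(-48115) = 1/((23225*(1/4991) + 4235)*(-20517)) + (-32)²*(-1/48115) = -1/20517/(23225/4991 + 4235) + 1024*(-1/48115) = -1/20517/(21160110/4991) - 1024/48115 = (4991/21160110)*(-1/20517) - 1024/48115 = -713/62020282410 - 1024/48115 = -12701760698767/596821177631430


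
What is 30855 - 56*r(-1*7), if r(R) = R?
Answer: 31247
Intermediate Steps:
30855 - 56*r(-1*7) = 30855 - 56*(-1*7) = 30855 - 56*(-7) = 30855 - 1*(-392) = 30855 + 392 = 31247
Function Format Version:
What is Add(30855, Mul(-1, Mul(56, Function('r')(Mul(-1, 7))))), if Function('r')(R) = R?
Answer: 31247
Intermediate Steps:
Add(30855, Mul(-1, Mul(56, Function('r')(Mul(-1, 7))))) = Add(30855, Mul(-1, Mul(56, Mul(-1, 7)))) = Add(30855, Mul(-1, Mul(56, -7))) = Add(30855, Mul(-1, -392)) = Add(30855, 392) = 31247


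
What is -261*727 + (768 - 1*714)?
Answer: -189693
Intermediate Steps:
-261*727 + (768 - 1*714) = -189747 + (768 - 714) = -189747 + 54 = -189693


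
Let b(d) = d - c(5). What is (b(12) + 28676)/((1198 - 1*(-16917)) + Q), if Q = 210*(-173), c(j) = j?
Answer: -28683/18215 ≈ -1.5747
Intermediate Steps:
Q = -36330
b(d) = -5 + d (b(d) = d - 1*5 = d - 5 = -5 + d)
(b(12) + 28676)/((1198 - 1*(-16917)) + Q) = ((-5 + 12) + 28676)/((1198 - 1*(-16917)) - 36330) = (7 + 28676)/((1198 + 16917) - 36330) = 28683/(18115 - 36330) = 28683/(-18215) = 28683*(-1/18215) = -28683/18215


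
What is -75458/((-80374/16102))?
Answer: 607512358/40187 ≈ 15117.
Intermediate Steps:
-75458/((-80374/16102)) = -75458/((-80374*1/16102)) = -75458/(-40187/8051) = -75458*(-8051/40187) = 607512358/40187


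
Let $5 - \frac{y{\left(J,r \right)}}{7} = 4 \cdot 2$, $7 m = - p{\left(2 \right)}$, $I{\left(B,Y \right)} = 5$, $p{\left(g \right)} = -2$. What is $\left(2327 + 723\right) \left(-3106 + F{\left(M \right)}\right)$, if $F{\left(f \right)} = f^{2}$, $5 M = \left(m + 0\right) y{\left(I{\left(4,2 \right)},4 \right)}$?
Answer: $-9468908$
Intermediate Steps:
$m = \frac{2}{7}$ ($m = \frac{\left(-1\right) \left(-2\right)}{7} = \frac{1}{7} \cdot 2 = \frac{2}{7} \approx 0.28571$)
$y{\left(J,r \right)} = -21$ ($y{\left(J,r \right)} = 35 - 7 \cdot 4 \cdot 2 = 35 - 56 = -21$)
$M = - \frac{6}{5}$ ($M = \frac{\left(\frac{2}{7} + 0\right) \left(-21\right)}{5} = \frac{\frac{2}{7} \left(-21\right)}{5} = \frac{1}{5} \left(-6\right) = - \frac{6}{5} \approx -1.2$)
$\left(2327 + 723\right) \left(-3106 + F{\left(M \right)}\right) = \left(2327 + 723\right) \left(-3106 + \left(- \frac{6}{5}\right)^{2}\right) = 3050 \left(-3106 + \frac{36}{25}\right) = 3050 \left(- \frac{77614}{25}\right) = -9468908$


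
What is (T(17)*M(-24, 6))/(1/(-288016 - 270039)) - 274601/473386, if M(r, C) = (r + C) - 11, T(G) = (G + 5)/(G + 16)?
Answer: 15322173781537/1420158 ≈ 1.0789e+7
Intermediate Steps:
T(G) = (5 + G)/(16 + G)
M(r, C) = -11 + C + r (M(r, C) = (C + r) - 11 = -11 + C + r)
(T(17)*M(-24, 6))/(1/(-288016 - 270039)) - 274601/473386 = (((5 + 17)/(16 + 17))*(-11 + 6 - 24))/(1/(-288016 - 270039)) - 274601/473386 = ((22/33)*(-29))/(1/(-558055)) - 274601*1/473386 = (((1/33)*22)*(-29))/(-1/558055) - 274601/473386 = ((2/3)*(-29))*(-558055) - 274601/473386 = -58/3*(-558055) - 274601/473386 = 32367190/3 - 274601/473386 = 15322173781537/1420158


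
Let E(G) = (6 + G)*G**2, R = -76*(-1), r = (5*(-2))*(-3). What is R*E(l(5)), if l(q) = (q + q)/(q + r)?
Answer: 13376/343 ≈ 38.997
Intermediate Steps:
r = 30 (r = -10*(-3) = 30)
R = 76
l(q) = 2*q/(30 + q) (l(q) = (q + q)/(q + 30) = (2*q)/(30 + q) = 2*q/(30 + q))
E(G) = G**2*(6 + G)
R*E(l(5)) = 76*((2*5/(30 + 5))**2*(6 + 2*5/(30 + 5))) = 76*((2*5/35)**2*(6 + 2*5/35)) = 76*((2*5*(1/35))**2*(6 + 2*5*(1/35))) = 76*((2/7)**2*(6 + 2/7)) = 76*((4/49)*(44/7)) = 76*(176/343) = 13376/343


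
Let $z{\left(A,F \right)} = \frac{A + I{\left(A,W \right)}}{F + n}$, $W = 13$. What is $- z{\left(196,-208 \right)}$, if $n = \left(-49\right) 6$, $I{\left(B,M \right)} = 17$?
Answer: $\frac{213}{502} \approx 0.4243$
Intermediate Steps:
$n = -294$
$z{\left(A,F \right)} = \frac{17 + A}{-294 + F}$ ($z{\left(A,F \right)} = \frac{A + 17}{F - 294} = \frac{17 + A}{-294 + F}$)
$- z{\left(196,-208 \right)} = - \frac{17 + 196}{-294 - 208} = - \frac{213}{-502} = - \frac{\left(-1\right) 213}{502} = \left(-1\right) \left(- \frac{213}{502}\right) = \frac{213}{502}$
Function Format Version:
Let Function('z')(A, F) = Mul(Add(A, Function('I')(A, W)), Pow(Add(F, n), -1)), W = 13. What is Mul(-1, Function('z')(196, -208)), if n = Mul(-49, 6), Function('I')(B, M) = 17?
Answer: Rational(213, 502) ≈ 0.42430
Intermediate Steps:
n = -294
Function('z')(A, F) = Mul(Pow(Add(-294, F), -1), Add(17, A)) (Function('z')(A, F) = Mul(Add(A, 17), Pow(Add(F, -294), -1)) = Mul(Add(17, A), Pow(Add(-294, F), -1)) = Mul(Pow(Add(-294, F), -1), Add(17, A)))
Mul(-1, Function('z')(196, -208)) = Mul(-1, Mul(Pow(Add(-294, -208), -1), Add(17, 196))) = Mul(-1, Mul(Pow(-502, -1), 213)) = Mul(-1, Mul(Rational(-1, 502), 213)) = Mul(-1, Rational(-213, 502)) = Rational(213, 502)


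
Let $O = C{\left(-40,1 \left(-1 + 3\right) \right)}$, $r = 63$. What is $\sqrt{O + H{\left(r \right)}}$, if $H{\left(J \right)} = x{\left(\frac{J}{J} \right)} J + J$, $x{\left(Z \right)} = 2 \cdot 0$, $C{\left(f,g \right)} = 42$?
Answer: $\sqrt{105} \approx 10.247$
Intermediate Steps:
$x{\left(Z \right)} = 0$
$O = 42$
$H{\left(J \right)} = J$ ($H{\left(J \right)} = 0 J + J = 0 + J = J$)
$\sqrt{O + H{\left(r \right)}} = \sqrt{42 + 63} = \sqrt{105}$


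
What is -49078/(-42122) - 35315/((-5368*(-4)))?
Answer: -216867807/452221792 ≈ -0.47956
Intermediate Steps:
-49078/(-42122) - 35315/((-5368*(-4))) = -49078*(-1/42122) - 35315/21472 = 24539/21061 - 35315*1/21472 = 24539/21061 - 35315/21472 = -216867807/452221792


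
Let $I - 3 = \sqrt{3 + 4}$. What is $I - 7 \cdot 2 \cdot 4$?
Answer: $-53 + \sqrt{7} \approx -50.354$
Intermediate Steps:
$I = 3 + \sqrt{7}$ ($I = 3 + \sqrt{3 + 4} = 3 + \sqrt{7} \approx 5.6458$)
$I - 7 \cdot 2 \cdot 4 = \left(3 + \sqrt{7}\right) - 7 \cdot 2 \cdot 4 = \left(3 + \sqrt{7}\right) - 56 = -53 + \sqrt{7}$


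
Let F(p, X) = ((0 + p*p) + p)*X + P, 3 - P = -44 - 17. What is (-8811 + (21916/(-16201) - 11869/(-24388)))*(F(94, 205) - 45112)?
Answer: -34158529978990677/2170934 ≈ -1.5734e+10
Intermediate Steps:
P = 64 (P = 3 - (-44 - 17) = 3 - 1*(-61) = 3 + 61 = 64)
F(p, X) = 64 + X*(p + p²) (F(p, X) = ((0 + p*p) + p)*X + 64 = ((0 + p²) + p)*X + 64 = (p² + p)*X + 64 = (p + p²)*X + 64 = X*(p + p²) + 64 = 64 + X*(p + p²))
(-8811 + (21916/(-16201) - 11869/(-24388)))*(F(94, 205) - 45112) = (-8811 + (21916/(-16201) - 11869/(-24388)))*((64 + 205*94 + 205*94²) - 45112) = (-8811 + (21916*(-1/16201) - 11869*(-1/24388)))*((64 + 19270 + 205*8836) - 45112) = (-8811 + (-21916/16201 + 913/1876))*((64 + 19270 + 1811380) - 45112) = (-8811 - 26322903/30393076)*(1830714 - 45112) = -267819715539/30393076*1785602 = -34158529978990677/2170934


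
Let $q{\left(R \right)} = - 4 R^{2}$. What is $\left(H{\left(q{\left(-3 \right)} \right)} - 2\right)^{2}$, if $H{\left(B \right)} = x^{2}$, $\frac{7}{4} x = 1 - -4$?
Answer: $\frac{91204}{2401} \approx 37.986$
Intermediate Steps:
$x = \frac{20}{7}$ ($x = \frac{4 \left(1 - -4\right)}{7} = \frac{4 \left(1 + 4\right)}{7} = \frac{4}{7} \cdot 5 = \frac{20}{7} \approx 2.8571$)
$H{\left(B \right)} = \frac{400}{49}$ ($H{\left(B \right)} = \left(\frac{20}{7}\right)^{2} = \frac{400}{49}$)
$\left(H{\left(q{\left(-3 \right)} \right)} - 2\right)^{2} = \left(\frac{400}{49} - 2\right)^{2} = \left(\frac{302}{49}\right)^{2} = \frac{91204}{2401}$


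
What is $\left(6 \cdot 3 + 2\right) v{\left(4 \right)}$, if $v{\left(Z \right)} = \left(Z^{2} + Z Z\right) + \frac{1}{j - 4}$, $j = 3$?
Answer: $620$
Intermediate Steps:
$v{\left(Z \right)} = -1 + 2 Z^{2}$ ($v{\left(Z \right)} = \left(Z^{2} + Z Z\right) + \frac{1}{3 - 4} = \left(Z^{2} + Z^{2}\right) + \frac{1}{-1} = 2 Z^{2} - 1 = -1 + 2 Z^{2}$)
$\left(6 \cdot 3 + 2\right) v{\left(4 \right)} = \left(6 \cdot 3 + 2\right) \left(-1 + 2 \cdot 4^{2}\right) = \left(18 + 2\right) \left(-1 + 2 \cdot 16\right) = 20 \left(-1 + 32\right) = 20 \cdot 31 = 620$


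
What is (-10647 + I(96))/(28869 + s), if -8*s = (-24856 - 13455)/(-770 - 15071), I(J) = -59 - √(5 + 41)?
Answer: -193821424/522638903 - 18104*√46/522638903 ≈ -0.37109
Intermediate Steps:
I(J) = -59 - √46
s = -5473/18104 (s = -(-24856 - 13455)/(8*(-770 - 15071)) = -(-38311)/(8*(-15841)) = -(-38311)*(-1)/(8*15841) = -⅛*5473/2263 = -5473/18104 ≈ -0.30231)
(-10647 + I(96))/(28869 + s) = (-10647 + (-59 - √46))/(28869 - 5473/18104) = (-10706 - √46)/(522638903/18104) = (-10706 - √46)*(18104/522638903) = -193821424/522638903 - 18104*√46/522638903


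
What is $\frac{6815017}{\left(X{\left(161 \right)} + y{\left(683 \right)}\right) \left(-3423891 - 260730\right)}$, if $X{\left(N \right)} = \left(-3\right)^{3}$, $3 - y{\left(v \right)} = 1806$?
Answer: $\frac{6815017}{6742856430} \approx 0.0010107$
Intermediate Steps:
$y{\left(v \right)} = -1803$ ($y{\left(v \right)} = 3 - 1806 = -1803$)
$X{\left(N \right)} = -27$
$\frac{6815017}{\left(X{\left(161 \right)} + y{\left(683 \right)}\right) \left(-3423891 - 260730\right)} = \frac{6815017}{\left(-27 - 1803\right) \left(-3423891 - 260730\right)} = \frac{6815017}{\left(-1830\right) \left(-3684621\right)} = \frac{6815017}{6742856430}$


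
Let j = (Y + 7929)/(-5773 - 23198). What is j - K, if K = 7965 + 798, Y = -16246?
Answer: -253864556/28971 ≈ -8762.7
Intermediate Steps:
K = 8763
j = 8317/28971 (j = (-16246 + 7929)/(-5773 - 23198) = -8317/(-28971) = -8317*(-1/28971) = 8317/28971 ≈ 0.28708)
j - K = 8317/28971 - 1*8763 = 8317/28971 - 8763 = -253864556/28971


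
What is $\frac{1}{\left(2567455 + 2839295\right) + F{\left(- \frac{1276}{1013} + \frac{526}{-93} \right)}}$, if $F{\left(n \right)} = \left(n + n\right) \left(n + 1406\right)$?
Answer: $\frac{8875335681}{47814975940126574} \approx 1.8562 \cdot 10^{-7}$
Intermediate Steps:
$F{\left(n \right)} = 2 n \left(1406 + n\right)$
$\frac{1}{\left(2567455 + 2839295\right) + F{\left(- \frac{1276}{1013} + \frac{526}{-93} \right)}} = \frac{1}{\left(2567455 + 2839295\right) + 2 \left(- \frac{1276}{1013} + \frac{526}{-93}\right) \left(1406 + \left(- \frac{1276}{1013} + \frac{526}{-93}\right)\right)} = \frac{1}{5406750 + 2 \left(\left(-1276\right) \frac{1}{1013} + 526 \left(- \frac{1}{93}\right)\right) \left(1406 + \left(\left(-1276\right) \frac{1}{1013} + 526 \left(- \frac{1}{93}\right)\right)\right)} = \frac{1}{5406750 + 2 \left(- \frac{1276}{1013} - \frac{526}{93}\right) \left(1406 - \frac{651506}{94209}\right)} = \frac{1}{5406750 + 2 \left(- \frac{651506}{94209}\right) \left(1406 - \frac{651506}{94209}\right)} = \frac{1}{5406750 + 2 \left(- \frac{651506}{94209}\right) \frac{131806348}{94209}} = \frac{1}{5406750 - \frac{171745253120176}{8875335681}} = \frac{1}{\frac{47814975940126574}{8875335681}} = \frac{8875335681}{47814975940126574}$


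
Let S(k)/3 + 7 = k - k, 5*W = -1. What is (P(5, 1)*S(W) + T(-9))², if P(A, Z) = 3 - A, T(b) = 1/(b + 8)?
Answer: 1681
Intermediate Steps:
T(b) = 1/(8 + b)
W = -⅕ (W = (⅕)*(-1) = -⅕ ≈ -0.20000)
S(k) = -21 (S(k) = -21 + 3*(k - k) = -21 + 3*0 = -21 + 0 = -21)
(P(5, 1)*S(W) + T(-9))² = ((3 - 1*5)*(-21) + 1/(8 - 9))² = ((3 - 5)*(-21) + 1/(-1))² = (-2*(-21) - 1)² = (42 - 1)² = 41² = 1681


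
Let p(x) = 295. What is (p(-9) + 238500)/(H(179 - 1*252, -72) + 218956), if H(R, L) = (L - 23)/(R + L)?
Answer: 6925055/6349743 ≈ 1.0906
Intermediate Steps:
H(R, L) = (-23 + L)/(L + R)
(p(-9) + 238500)/(H(179 - 1*252, -72) + 218956) = (295 + 238500)/((-23 - 72)/(-72 + (179 - 1*252)) + 218956) = 238795/(-95/(-72 + (179 - 252)) + 218956) = 238795/(-95/(-72 - 73) + 218956) = 238795/(-95/(-145) + 218956) = 238795/(-1/145*(-95) + 218956) = 238795/(19/29 + 218956) = 238795/(6349743/29) = 238795*(29/6349743) = 6925055/6349743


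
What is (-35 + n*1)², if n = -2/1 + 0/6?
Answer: 1369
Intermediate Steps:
n = -2 (n = -2*1 + 0*(⅙) = -2 + 0 = -2)
(-35 + n*1)² = (-35 - 2*1)² = (-35 - 2)² = (-37)² = 1369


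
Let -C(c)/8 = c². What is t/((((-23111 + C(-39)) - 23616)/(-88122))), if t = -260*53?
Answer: -242864232/11779 ≈ -20618.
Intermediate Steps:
C(c) = -8*c²
t = -13780
t/((((-23111 + C(-39)) - 23616)/(-88122))) = -13780*(-88122/((-23111 - 8*(-39)²) - 23616)) = -13780*(-88122/((-23111 - 8*1521) - 23616)) = -13780*(-88122/((-23111 - 12168) - 23616)) = -13780*(-88122/(-35279 - 23616)) = -13780/((-58895*(-1/88122))) = -13780/58895/88122 = -13780*88122/58895 = -242864232/11779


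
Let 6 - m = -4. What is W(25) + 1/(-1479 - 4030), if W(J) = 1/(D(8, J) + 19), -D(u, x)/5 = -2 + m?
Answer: -790/16527 ≈ -0.047801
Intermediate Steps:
m = 10 (m = 6 - 1*(-4) = 6 + 4 = 10)
D(u, x) = -40 (D(u, x) = -5*(-2 + 10) = -5*8 = -40)
W(J) = -1/21 (W(J) = 1/(-40 + 19) = 1/(-21) = -1/21)
W(25) + 1/(-1479 - 4030) = -1/21 + 1/(-1479 - 4030) = -1/21 + 1/(-5509) = -1/21 - 1/5509 = -790/16527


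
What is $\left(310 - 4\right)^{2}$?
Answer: $93636$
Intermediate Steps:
$\left(310 - 4\right)^{2} = 306^{2} = 93636$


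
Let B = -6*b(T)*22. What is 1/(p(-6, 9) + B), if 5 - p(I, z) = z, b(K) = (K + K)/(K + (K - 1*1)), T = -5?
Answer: -1/124 ≈ -0.0080645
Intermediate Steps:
b(K) = 2*K/(-1 + 2*K) (b(K) = (2*K)/(K + (K - 1)) = (2*K)/(K + (-1 + K)) = (2*K)/(-1 + 2*K) = 2*K/(-1 + 2*K))
p(I, z) = 5 - z
B = -120 (B = -12*(-5)/(-1 + 2*(-5))*22 = -12*(-5)/(-1 - 10)*22 = -12*(-5)/(-11)*22 = -12*(-5)*(-1)/11*22 = -6*10/11*22 = -60/11*22 = -120)
1/(p(-6, 9) + B) = 1/((5 - 1*9) - 120) = 1/((5 - 9) - 120) = 1/(-4 - 120) = 1/(-124) = -1/124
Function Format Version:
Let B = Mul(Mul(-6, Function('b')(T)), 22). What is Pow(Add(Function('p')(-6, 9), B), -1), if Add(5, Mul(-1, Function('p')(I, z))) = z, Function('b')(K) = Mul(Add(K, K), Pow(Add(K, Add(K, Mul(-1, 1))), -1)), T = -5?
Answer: Rational(-1, 124) ≈ -0.0080645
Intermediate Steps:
Function('b')(K) = Mul(2, K, Pow(Add(-1, Mul(2, K)), -1)) (Function('b')(K) = Mul(Mul(2, K), Pow(Add(K, Add(K, -1)), -1)) = Mul(Mul(2, K), Pow(Add(K, Add(-1, K)), -1)) = Mul(Mul(2, K), Pow(Add(-1, Mul(2, K)), -1)) = Mul(2, K, Pow(Add(-1, Mul(2, K)), -1)))
Function('p')(I, z) = Add(5, Mul(-1, z))
B = -120 (B = Mul(Mul(-6, Mul(2, -5, Pow(Add(-1, Mul(2, -5)), -1))), 22) = Mul(Mul(-6, Mul(2, -5, Pow(Add(-1, -10), -1))), 22) = Mul(Mul(-6, Mul(2, -5, Pow(-11, -1))), 22) = Mul(Mul(-6, Mul(2, -5, Rational(-1, 11))), 22) = Mul(Mul(-6, Rational(10, 11)), 22) = Mul(Rational(-60, 11), 22) = -120)
Pow(Add(Function('p')(-6, 9), B), -1) = Pow(Add(Add(5, Mul(-1, 9)), -120), -1) = Pow(Add(Add(5, -9), -120), -1) = Pow(Add(-4, -120), -1) = Pow(-124, -1) = Rational(-1, 124)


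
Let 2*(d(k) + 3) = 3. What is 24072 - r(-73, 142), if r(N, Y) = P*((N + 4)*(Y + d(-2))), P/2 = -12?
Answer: -208596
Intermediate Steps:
P = -24 (P = 2*(-12) = -24)
d(k) = -3/2 (d(k) = -3 + (½)*3 = -3 + 3/2 = -3/2)
r(N, Y) = -24*(4 + N)*(-3/2 + Y) (r(N, Y) = -24*(N + 4)*(Y - 3/2) = -24*(4 + N)*(-3/2 + Y))
24072 - r(-73, 142) = 24072 - (144 - 96*142 + 36*(-73) - 24*(-73)*142) = 24072 - (144 - 13632 - 2628 + 248784) = 24072 - 1*232668 = 24072 - 232668 = -208596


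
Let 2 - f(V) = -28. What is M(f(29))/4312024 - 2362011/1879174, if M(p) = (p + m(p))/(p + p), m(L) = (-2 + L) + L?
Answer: -38193920115533/30386412705660 ≈ -1.2569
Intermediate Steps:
f(V) = 30 (f(V) = 2 - 1*(-28) = 2 + 28 = 30)
m(L) = -2 + 2*L
M(p) = (-2 + 3*p)/(2*p) (M(p) = (p + (-2 + 2*p))/(p + p) = (-2 + 3*p)/((2*p)) = (-2 + 3*p)*(1/(2*p)) = (-2 + 3*p)/(2*p))
M(f(29))/4312024 - 2362011/1879174 = (3/2 - 1/30)/4312024 - 2362011/1879174 = (3/2 - 1*1/30)*(1/4312024) - 2362011*1/1879174 = (3/2 - 1/30)*(1/4312024) - 2362011/1879174 = (22/15)*(1/4312024) - 2362011/1879174 = 11/32340180 - 2362011/1879174 = -38193920115533/30386412705660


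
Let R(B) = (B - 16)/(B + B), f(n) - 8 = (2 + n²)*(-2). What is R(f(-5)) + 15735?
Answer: 723841/46 ≈ 15736.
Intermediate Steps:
f(n) = 4 - 2*n² (f(n) = 8 + (2 + n²)*(-2) = 8 + (-4 - 2*n²) = 4 - 2*n²)
R(B) = (-16 + B)/(2*B) (R(B) = (-16 + B)/((2*B)) = (-16 + B)*(1/(2*B)) = (-16 + B)/(2*B))
R(f(-5)) + 15735 = (-16 + (4 - 2*(-5)²))/(2*(4 - 2*(-5)²)) + 15735 = (-16 + (4 - 2*25))/(2*(4 - 2*25)) + 15735 = (-16 + (4 - 50))/(2*(4 - 50)) + 15735 = (½)*(-16 - 46)/(-46) + 15735 = (½)*(-1/46)*(-62) + 15735 = 31/46 + 15735 = 723841/46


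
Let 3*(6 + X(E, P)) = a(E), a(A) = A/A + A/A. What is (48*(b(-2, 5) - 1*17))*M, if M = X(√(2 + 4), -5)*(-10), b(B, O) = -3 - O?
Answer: -64000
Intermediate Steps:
a(A) = 2 (a(A) = 1 + 1 = 2)
X(E, P) = -16/3 (X(E, P) = -6 + (⅓)*2 = -6 + ⅔ = -16/3)
M = 160/3 (M = -16/3*(-10) = 160/3 ≈ 53.333)
(48*(b(-2, 5) - 1*17))*M = (48*((-3 - 1*5) - 1*17))*(160/3) = (48*((-3 - 5) - 17))*(160/3) = (48*(-8 - 17))*(160/3) = (48*(-25))*(160/3) = -1200*160/3 = -64000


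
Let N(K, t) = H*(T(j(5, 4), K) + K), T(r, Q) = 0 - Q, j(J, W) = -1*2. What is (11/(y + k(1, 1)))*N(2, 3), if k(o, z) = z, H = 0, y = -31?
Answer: 0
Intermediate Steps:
j(J, W) = -2
T(r, Q) = -Q
N(K, t) = 0 (N(K, t) = 0*(-K + K) = 0*0 = 0)
(11/(y + k(1, 1)))*N(2, 3) = (11/(-31 + 1))*0 = (11/(-30))*0 = -1/30*11*0 = -11/30*0 = 0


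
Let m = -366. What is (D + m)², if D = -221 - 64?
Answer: 423801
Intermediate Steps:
D = -285
(D + m)² = (-285 - 366)² = (-651)² = 423801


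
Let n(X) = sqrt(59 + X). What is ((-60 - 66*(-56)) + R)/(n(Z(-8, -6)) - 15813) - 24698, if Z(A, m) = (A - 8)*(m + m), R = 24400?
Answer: -12303179216/498109 - 14018*sqrt(251)/125025359 ≈ -24700.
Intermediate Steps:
Z(A, m) = 2*m*(-8 + A) (Z(A, m) = (-8 + A)*(2*m) = 2*m*(-8 + A))
((-60 - 66*(-56)) + R)/(n(Z(-8, -6)) - 15813) - 24698 = ((-60 - 66*(-56)) + 24400)/(sqrt(59 + 2*(-6)*(-8 - 8)) - 15813) - 24698 = ((-60 + 3696) + 24400)/(sqrt(59 + 2*(-6)*(-16)) - 15813) - 24698 = (3636 + 24400)/(sqrt(59 + 192) - 15813) - 24698 = 28036/(sqrt(251) - 15813) - 24698 = 28036/(-15813 + sqrt(251)) - 24698 = -24698 + 28036/(-15813 + sqrt(251))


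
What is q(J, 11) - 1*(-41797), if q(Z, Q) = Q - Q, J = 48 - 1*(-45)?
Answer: 41797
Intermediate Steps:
J = 93 (J = 48 + 45 = 93)
q(Z, Q) = 0
q(J, 11) - 1*(-41797) = 0 - 1*(-41797) = 0 + 41797 = 41797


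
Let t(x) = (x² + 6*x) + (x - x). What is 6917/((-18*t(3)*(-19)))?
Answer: 6917/9234 ≈ 0.74908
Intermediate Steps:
t(x) = x² + 6*x (t(x) = (x² + 6*x) + 0 = x² + 6*x)
6917/((-18*t(3)*(-19))) = 6917/((-54*(6 + 3)*(-19))) = 6917/((-54*9*(-19))) = 6917/((-18*27*(-19))) = 6917/((-486*(-19))) = 6917/9234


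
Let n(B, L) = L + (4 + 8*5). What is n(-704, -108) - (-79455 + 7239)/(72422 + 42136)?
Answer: -1209916/19093 ≈ -63.370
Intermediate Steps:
n(B, L) = 44 + L (n(B, L) = L + (4 + 40) = L + 44 = 44 + L)
n(-704, -108) - (-79455 + 7239)/(72422 + 42136) = (44 - 108) - (-79455 + 7239)/(72422 + 42136) = -64 - (-72216)/114558 = -64 - 1*(-12036/19093) = -64 + 12036/19093 = -1209916/19093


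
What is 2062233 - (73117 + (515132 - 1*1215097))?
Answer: 2689081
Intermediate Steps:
2062233 - (73117 + (515132 - 1*1215097)) = 2062233 - (73117 + (515132 - 1215097)) = 2062233 - (73117 - 699965) = 2062233 - 1*(-626848) = 2062233 + 626848 = 2689081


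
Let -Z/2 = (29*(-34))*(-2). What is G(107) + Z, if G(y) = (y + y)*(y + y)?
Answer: 41852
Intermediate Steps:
Z = -3944 (Z = -2*29*(-34)*(-2) = -(-1972)*(-2) = -2*1972 = -3944)
G(y) = 4*y² (G(y) = (2*y)*(2*y) = 4*y²)
G(107) + Z = 4*107² - 3944 = 4*11449 - 3944 = 45796 - 3944 = 41852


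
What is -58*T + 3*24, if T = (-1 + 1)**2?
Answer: 72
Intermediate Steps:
T = 0 (T = 0**2 = 0)
-58*T + 3*24 = -58*0 + 3*24 = 0 + 72 = 72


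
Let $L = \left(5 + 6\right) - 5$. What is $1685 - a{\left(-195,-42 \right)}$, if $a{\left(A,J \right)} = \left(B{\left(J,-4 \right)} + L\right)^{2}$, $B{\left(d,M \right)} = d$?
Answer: $389$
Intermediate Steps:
$L = 6$ ($L = 11 - 5 = 6$)
$a{\left(A,J \right)} = \left(6 + J\right)^{2}$ ($a{\left(A,J \right)} = \left(J + 6\right)^{2} = \left(6 + J\right)^{2}$)
$1685 - a{\left(-195,-42 \right)} = 1685 - \left(6 - 42\right)^{2} = 1685 - \left(-36\right)^{2} = 1685 - 1296 = 389$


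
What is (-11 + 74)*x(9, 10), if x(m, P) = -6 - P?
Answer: -1008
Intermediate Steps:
(-11 + 74)*x(9, 10) = (-11 + 74)*(-6 - 1*10) = 63*(-6 - 10) = 63*(-16) = -1008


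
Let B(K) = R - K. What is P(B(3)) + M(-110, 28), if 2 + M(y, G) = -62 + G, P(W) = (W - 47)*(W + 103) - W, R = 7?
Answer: -4641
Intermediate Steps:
B(K) = 7 - K
P(W) = -W + (-47 + W)*(103 + W) (P(W) = (-47 + W)*(103 + W) - W = -W + (-47 + W)*(103 + W))
M(y, G) = -64 + G (M(y, G) = -2 + (-62 + G) = -64 + G)
P(B(3)) + M(-110, 28) = (-4841 + (7 - 1*3)**2 + 55*(7 - 1*3)) + (-64 + 28) = (-4841 + (7 - 3)**2 + 55*(7 - 3)) - 36 = (-4841 + 4**2 + 55*4) - 36 = (-4841 + 16 + 220) - 36 = -4605 - 36 = -4641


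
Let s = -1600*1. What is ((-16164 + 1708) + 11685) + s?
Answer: -4371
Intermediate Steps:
s = -1600
((-16164 + 1708) + 11685) + s = ((-16164 + 1708) + 11685) - 1600 = (-14456 + 11685) - 1600 = -2771 - 1600 = -4371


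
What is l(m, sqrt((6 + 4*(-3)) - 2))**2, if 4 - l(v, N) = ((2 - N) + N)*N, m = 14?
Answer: 16*(1 - I*sqrt(2))**2 ≈ -16.0 - 45.255*I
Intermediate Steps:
l(v, N) = 4 - 2*N (l(v, N) = 4 - ((2 - N) + N)*N = 4 - 2*N)
l(m, sqrt((6 + 4*(-3)) - 2))**2 = (4 - 2*sqrt((6 + 4*(-3)) - 2))**2 = (4 - 2*sqrt((6 - 12) - 2))**2 = (4 - 2*sqrt(-6 - 2))**2 = (4 - 4*I*sqrt(2))**2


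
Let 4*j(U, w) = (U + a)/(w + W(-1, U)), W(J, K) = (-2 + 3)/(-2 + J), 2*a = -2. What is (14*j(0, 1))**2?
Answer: 441/16 ≈ 27.563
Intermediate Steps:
a = -1 (a = (1/2)*(-2) = -1)
W(J, K) = 1/(-2 + J)
j(U, w) = (-1 + U)/(4*(-1/3 + w)) (j(U, w) = ((U - 1)/(w + 1/(-2 - 1)))/4 = ((-1 + U)/(w + 1/(-3)))/4 = ((-1 + U)/(w - 1/3))/4 = ((-1 + U)/(-1/3 + w))/4 = (-1 + U)/(4*(-1/3 + w)))
(14*j(0, 1))**2 = (14*(3*(-1 + 0)/(4*(-1 + 3*1))))**2 = (14*((3/4)*(-1)/(-1 + 3)))**2 = (14*((3/4)*(-1)/2))**2 = (14*((3/4)*(1/2)*(-1)))**2 = (14*(-3/8))**2 = (-21/4)**2 = 441/16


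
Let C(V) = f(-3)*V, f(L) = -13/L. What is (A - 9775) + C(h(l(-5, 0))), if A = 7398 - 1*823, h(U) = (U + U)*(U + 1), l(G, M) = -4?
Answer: -3096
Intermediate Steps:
h(U) = 2*U*(1 + U) (h(U) = (2*U)*(1 + U) = 2*U*(1 + U))
A = 6575 (A = 7398 - 823 = 6575)
C(V) = 13*V/3 (C(V) = (-13/(-3))*V = (-13*(-1/3))*V = 13*V/3)
(A - 9775) + C(h(l(-5, 0))) = (6575 - 9775) + 13*(2*(-4)*(1 - 4))/3 = -3200 + 13*(2*(-4)*(-3))/3 = -3200 + (13/3)*24 = -3200 + 104 = -3096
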